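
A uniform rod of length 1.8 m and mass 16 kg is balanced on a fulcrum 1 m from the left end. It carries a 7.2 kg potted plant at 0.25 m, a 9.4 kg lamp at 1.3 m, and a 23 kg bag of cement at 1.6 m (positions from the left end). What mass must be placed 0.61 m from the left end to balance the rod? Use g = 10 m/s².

m ≈ 24.7 kg

Sum moments about the fulcrum (at 1 m from the left end) (the support reaction has zero arm there).
Beam weight: 16 × 10 = 160 N down at 0.9 m → arm 0.1 m, τ = 160 × 0.1 = 16 N·m counterclockwise.
Potted plant: 7.2 × 10 = 72 N down at 0.25 m → arm 0.75 m, τ = 72 × 0.75 = 54 N·m counterclockwise.
Lamp: 9.4 × 10 = 94 N down at 1.3 m → arm 0.3 m, τ = 94 × 0.3 = 28.2 N·m clockwise.
Bag of cement: 23 × 10 = 230 N down at 1.6 m → arm 0.6 m, τ = 230 × 0.6 = 138 N·m clockwise.
Net moment of known loads = 96.2 N·m clockwise.
An unknown mass m at 0.61 m has arm 0.39 m; its moment is m·g·0.39 counterclockwise.
Στ = 0 ⇒ m × 10 × 0.39 = 96.2 ⇒ m = 96.2 / (10 × 0.39) = 24.7 kg.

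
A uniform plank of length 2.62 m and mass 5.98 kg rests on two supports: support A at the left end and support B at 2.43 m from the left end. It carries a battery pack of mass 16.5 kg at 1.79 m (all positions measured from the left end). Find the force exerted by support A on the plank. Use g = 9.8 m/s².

R_A ≈ 69.6 N

Take moments about support B.
Beam weight: 5.98 × 9.8 = 58.6 N down at 1.31 m → arm 1.12 m, τ = 58.6 × 1.12 = 65.63 N·m counterclockwise.
Battery pack: 16.5 × 9.8 = 161.7 N down at 1.79 m → arm 0.64 m, τ = 161.7 × 0.64 = 103.5 N·m counterclockwise.
Net load moment about support B = 169.1 N·m counterclockwise.
Reaction R at support A is upward at 0 m, arm 2.43 m → moment R × 2.43 clockwise.
Balancing moments: R × 2.43 = 169.1, giving R = 69.6 N.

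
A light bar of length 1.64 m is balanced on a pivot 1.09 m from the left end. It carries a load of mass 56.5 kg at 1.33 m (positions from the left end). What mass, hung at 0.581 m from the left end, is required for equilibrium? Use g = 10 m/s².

About the pivot (at 1.09 m from the left end):
Load: 56.5 × 10 = 565 N down at 1.33 m → arm 0.24 m, τ = 565 × 0.24 = 135.6 N·m clockwise.
Net moment of known loads = 135.6 N·m clockwise.
An unknown mass m at 0.581 m has arm 0.509 m; its moment is m·g·0.509 counterclockwise.
Στ = 0 ⇒ m × 10 × 0.509 = 135.6 ⇒ m = 135.6 / (10 × 0.509) = 26.6 kg.

m ≈ 26.6 kg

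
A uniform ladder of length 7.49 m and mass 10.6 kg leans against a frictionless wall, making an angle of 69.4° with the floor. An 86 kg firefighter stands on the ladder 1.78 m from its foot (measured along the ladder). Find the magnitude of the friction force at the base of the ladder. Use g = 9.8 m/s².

About the foot of the ladder:
Ladder weight 10.6×9.8 = 103.9 N acts at 3.745 m along the ladder; its horizontal arm is 3.745·cos69.4° = 1.318 m → τ = 136.9 N·m clockwise.
Firefighter: 86×9.8 = 842.8 N at 1.78 m → arm 0.6263 m → τ = 527.8 N·m clockwise.
Wall normal N acts horizontally at the top; its moment arm is the height L sinθ = 7.49·sin69.4° = 7.011 m, counterclockwise.
Στ = 0 ⇒ N × 7.011 = 664.7 ⇒ N = 94.8 N.
ΣFx = 0: friction at the foot balances the wall's push, so f = N_wall = 94.8 N.

f ≈ 94.8 N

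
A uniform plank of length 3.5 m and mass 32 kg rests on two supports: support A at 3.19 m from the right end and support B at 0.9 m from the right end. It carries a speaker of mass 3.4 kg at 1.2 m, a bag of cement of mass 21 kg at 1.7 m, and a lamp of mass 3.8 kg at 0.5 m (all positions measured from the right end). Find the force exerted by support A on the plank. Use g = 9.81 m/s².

R_A ≈ 186 N

Sum moments about support B (its reaction then has zero moment arm).
Beam weight: 32 × 9.81 = 313.9 N down at 1.75 m → arm 0.85 m, τ = 313.9 × 0.85 = 266.8 N·m counterclockwise.
Speaker: 3.4 × 9.81 = 33.35 N down at 1.2 m → arm 0.3 m, τ = 33.35 × 0.3 = 10.01 N·m counterclockwise.
Bag of cement: 21 × 9.81 = 206 N down at 1.7 m → arm 0.8 m, τ = 206 × 0.8 = 164.8 N·m counterclockwise.
Lamp: 3.8 × 9.81 = 37.28 N down at 0.5 m → arm 0.4 m, τ = 37.28 × 0.4 = 14.91 N·m clockwise.
Net load moment about support B = 426.7 N·m counterclockwise.
Reaction R at support A is upward at 3.19 m, arm 2.29 m → moment R × 2.29 clockwise.
For rotational equilibrium, R × 2.29 = 426.7, so R = 186 N.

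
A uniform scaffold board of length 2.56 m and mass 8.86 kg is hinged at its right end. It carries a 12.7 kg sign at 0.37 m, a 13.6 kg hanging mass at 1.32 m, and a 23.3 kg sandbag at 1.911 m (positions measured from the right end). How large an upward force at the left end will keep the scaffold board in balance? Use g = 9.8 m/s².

Taking torques about the right end:
Beam weight: 8.86 × 9.8 = 86.83 N down at 1.28 m → arm 1.28 m, τ = 86.83 × 1.28 = 111.1 N·m counterclockwise.
Sign: 12.7 × 9.8 = 124.5 N down at 0.37 m → arm 0.37 m, τ = 124.5 × 0.37 = 46.06 N·m counterclockwise.
Hanging mass: 13.6 × 9.8 = 133.3 N down at 1.32 m → arm 1.32 m, τ = 133.3 × 1.32 = 176 N·m counterclockwise.
Sandbag: 23.3 × 9.8 = 228.3 N down at 1.911 m → arm 1.911 m, τ = 228.3 × 1.911 = 436.3 N·m counterclockwise.
Net moment of the loads = 769.5 N·m counterclockwise.
The upward force F acts at the left end, arm 2.56 m, giving F × 2.56 clockwise.
Στ = 0 ⇒ F × 2.56 = 769.5 ⇒ F = 769.5 / 2.56 = 301 N.

F ≈ 301 N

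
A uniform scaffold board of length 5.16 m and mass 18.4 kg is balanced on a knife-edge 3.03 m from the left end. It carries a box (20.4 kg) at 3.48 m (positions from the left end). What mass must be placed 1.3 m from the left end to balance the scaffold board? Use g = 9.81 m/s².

m ≈ 0.52 kg

Take moments about the knife-edge (at 3.03 m from the left end).
Beam weight: 18.4 × 9.81 = 180.5 N down at 2.58 m → arm 0.45 m, τ = 180.5 × 0.45 = 81.23 N·m counterclockwise.
Box: 20.4 × 9.81 = 200.1 N down at 3.48 m → arm 0.45 m, τ = 200.1 × 0.45 = 90.05 N·m clockwise.
Net moment of known loads = 8.82 N·m clockwise.
An unknown mass m at 1.3 m has arm 1.73 m; its moment is m·g·1.73 counterclockwise.
Balancing moments: m × 9.81 × 1.73 = 8.82, giving m = 8.82 / (9.81 × 1.73) = 0.52 kg.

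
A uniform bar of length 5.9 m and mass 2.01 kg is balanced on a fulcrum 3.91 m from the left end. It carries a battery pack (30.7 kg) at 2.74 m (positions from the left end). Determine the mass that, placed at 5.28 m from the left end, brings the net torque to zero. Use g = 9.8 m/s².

m ≈ 27.6 kg

Taking torques about the fulcrum (at 3.91 m from the left end):
Beam weight: 2.01 × 9.8 = 19.7 N down at 2.95 m → arm 0.96 m, τ = 19.7 × 0.96 = 18.91 N·m counterclockwise.
Battery pack: 30.7 × 9.8 = 300.9 N down at 2.74 m → arm 1.17 m, τ = 300.9 × 1.17 = 352.1 N·m counterclockwise.
Net moment of known loads = 371 N·m counterclockwise.
An unknown mass m at 5.28 m has arm 1.37 m; its moment is m·g·1.37 clockwise.
For rotational equilibrium, m × 9.8 × 1.37 = 371, so m = 371 / (9.8 × 1.37) = 27.6 kg.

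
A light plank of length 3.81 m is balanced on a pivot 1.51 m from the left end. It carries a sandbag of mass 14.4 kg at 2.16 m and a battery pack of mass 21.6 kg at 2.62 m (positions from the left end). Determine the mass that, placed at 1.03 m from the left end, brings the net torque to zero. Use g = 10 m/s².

m ≈ 69.5 kg

Sum moments about the pivot (at 1.51 m from the left end) (the support reaction has zero arm there).
Sandbag: 14.4 × 10 = 144 N down at 2.16 m → arm 0.65 m, τ = 144 × 0.65 = 93.6 N·m clockwise.
Battery pack: 21.6 × 10 = 216 N down at 2.62 m → arm 1.11 m, τ = 216 × 1.11 = 239.8 N·m clockwise.
Net moment of known loads = 333.4 N·m clockwise.
An unknown mass m at 1.03 m has arm 0.48 m; its moment is m·g·0.48 counterclockwise.
Balancing moments: m × 10 × 0.48 = 333.4, giving m = 333.4 / (10 × 0.48) = 69.5 kg.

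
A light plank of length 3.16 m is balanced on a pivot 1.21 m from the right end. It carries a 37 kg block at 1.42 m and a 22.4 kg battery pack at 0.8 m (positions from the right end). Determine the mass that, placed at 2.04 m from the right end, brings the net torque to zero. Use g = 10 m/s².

m ≈ 1.7 kg

Choose the pivot (at 1.21 m from the right end) as the axis so the support reaction has zero arm there.
Block: 37 × 10 = 370 N down at 1.42 m → arm 0.21 m, τ = 370 × 0.21 = 77.7 N·m counterclockwise.
Battery pack: 22.4 × 10 = 224 N down at 0.8 m → arm 0.41 m, τ = 224 × 0.41 = 91.84 N·m clockwise.
Net moment of known loads = 14.14 N·m clockwise.
An unknown mass m at 2.04 m has arm 0.83 m; its moment is m·g·0.83 counterclockwise.
For rotational equilibrium, m × 10 × 0.83 = 14.14, so m = 14.14 / (10 × 0.83) = 1.7 kg.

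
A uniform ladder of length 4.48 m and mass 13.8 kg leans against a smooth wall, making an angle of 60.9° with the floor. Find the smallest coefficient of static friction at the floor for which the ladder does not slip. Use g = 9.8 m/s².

μ_min ≈ 0.278

Sum moments about the foot of the ladder (the floor normal and friction both act there and drop out).
Ladder weight 13.8×9.8 = 135.2 N acts at 2.24 m along the ladder; its horizontal arm is 2.24·cos60.9° = 1.089 m → τ = 147.2 N·m clockwise.
Wall normal N acts horizontally at the top; its moment arm is the height L sinθ = 4.48·sin60.9° = 3.914 m, counterclockwise.
Στ = 0 ⇒ N × 3.914 = 147.2 ⇒ N = 37.61 N.
ΣFx = 0 ⇒ f = N_wall = 37.61 N. ΣFy = 0 ⇒ N_floor = 135.2 N.
μ_min = f / N_floor = 37.61 / 135.2 = 0.278.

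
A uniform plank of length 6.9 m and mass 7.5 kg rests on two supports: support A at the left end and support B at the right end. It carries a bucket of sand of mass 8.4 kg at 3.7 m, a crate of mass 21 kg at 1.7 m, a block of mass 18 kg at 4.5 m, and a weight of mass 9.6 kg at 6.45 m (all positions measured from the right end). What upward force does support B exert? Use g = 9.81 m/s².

About support A:
Beam weight: 7.5 × 9.81 = 73.58 N down at 3.45 m → arm 3.45 m, τ = 73.58 × 3.45 = 253.9 N·m clockwise.
Bucket of sand: 8.4 × 9.81 = 82.4 N down at 3.7 m → arm 3.2 m, τ = 82.4 × 3.2 = 263.7 N·m clockwise.
Crate: 21 × 9.81 = 206 N down at 1.7 m → arm 5.2 m, τ = 206 × 5.2 = 1071 N·m clockwise.
Block: 18 × 9.81 = 176.6 N down at 4.5 m → arm 2.4 m, τ = 176.6 × 2.4 = 423.8 N·m clockwise.
Weight: 9.6 × 9.81 = 94.18 N down at 6.45 m → arm 0.45 m, τ = 94.18 × 0.45 = 42.38 N·m clockwise.
Net load moment about support A = 2055 N·m clockwise.
Reaction R at support B is upward at 0 m, arm 6.9 m → moment R × 6.9 counterclockwise.
Setting net torque to zero: R × 6.9 = 2055 → R = 298 N.

R_B ≈ 298 N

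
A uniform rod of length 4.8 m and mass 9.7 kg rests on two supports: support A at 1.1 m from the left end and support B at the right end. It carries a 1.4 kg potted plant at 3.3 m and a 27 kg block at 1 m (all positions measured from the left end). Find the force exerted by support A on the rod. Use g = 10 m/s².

R_A ≈ 346 N

Taking torques about support B:
Beam weight: 9.7 × 10 = 97 N down at 2.4 m → arm 2.4 m, τ = 97 × 2.4 = 232.8 N·m counterclockwise.
Potted plant: 1.4 × 10 = 14 N down at 3.3 m → arm 1.5 m, τ = 14 × 1.5 = 21 N·m counterclockwise.
Block: 27 × 10 = 270 N down at 1 m → arm 3.8 m, τ = 270 × 3.8 = 1026 N·m counterclockwise.
Net load moment about support B = 1280 N·m counterclockwise.
Reaction R at support A is upward at 1.1 m, arm 3.7 m → moment R × 3.7 clockwise.
Setting net torque to zero: R × 3.7 = 1280 → R = 346 N.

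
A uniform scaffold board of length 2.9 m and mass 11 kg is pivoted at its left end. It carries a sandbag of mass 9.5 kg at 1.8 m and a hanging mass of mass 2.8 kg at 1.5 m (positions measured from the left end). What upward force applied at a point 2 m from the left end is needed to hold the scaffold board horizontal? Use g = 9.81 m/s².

About the left end:
Beam weight: 11 × 9.81 = 107.9 N down at 1.45 m → arm 1.45 m, τ = 107.9 × 1.45 = 156.5 N·m clockwise.
Sandbag: 9.5 × 9.81 = 93.2 N down at 1.8 m → arm 1.8 m, τ = 93.2 × 1.8 = 167.8 N·m clockwise.
Hanging mass: 2.8 × 9.81 = 27.47 N down at 1.5 m → arm 1.5 m, τ = 27.47 × 1.5 = 41.2 N·m clockwise.
Net moment of the loads = 365.5 N·m clockwise.
The upward force F acts at a point 2 m from the left end, arm 2 m, giving F × 2 counterclockwise.
For rotational equilibrium, F × 2 = 365.5, so F = 365.5 / 2 = 183 N.

F ≈ 183 N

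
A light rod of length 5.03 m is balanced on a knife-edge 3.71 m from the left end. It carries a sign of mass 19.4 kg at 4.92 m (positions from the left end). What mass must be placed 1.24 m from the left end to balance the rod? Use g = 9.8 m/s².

About the knife-edge (at 3.71 m from the left end):
Sign: 19.4 × 9.8 = 190.1 N down at 4.92 m → arm 1.21 m, τ = 190.1 × 1.21 = 230 N·m clockwise.
Net moment of known loads = 230 N·m clockwise.
An unknown mass m at 1.24 m has arm 2.47 m; its moment is m·g·2.47 counterclockwise.
Στ = 0 ⇒ m × 9.8 × 2.47 = 230 ⇒ m = 230 / (9.8 × 2.47) = 9.5 kg.

m ≈ 9.5 kg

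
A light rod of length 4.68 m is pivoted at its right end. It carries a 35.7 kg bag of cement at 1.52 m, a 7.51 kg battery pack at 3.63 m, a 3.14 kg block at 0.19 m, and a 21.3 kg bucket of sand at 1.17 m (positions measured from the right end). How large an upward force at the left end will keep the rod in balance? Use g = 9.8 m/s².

Sum moments about the right end (the unknown pivot reaction has zero arm there).
Bag of cement: 35.7 × 9.8 = 349.9 N down at 1.52 m → arm 1.52 m, τ = 349.9 × 1.52 = 531.8 N·m counterclockwise.
Battery pack: 7.51 × 9.8 = 73.6 N down at 3.63 m → arm 3.63 m, τ = 73.6 × 3.63 = 267.2 N·m counterclockwise.
Block: 3.14 × 9.8 = 30.77 N down at 0.19 m → arm 0.19 m, τ = 30.77 × 0.19 = 5.846 N·m counterclockwise.
Bucket of sand: 21.3 × 9.8 = 208.7 N down at 1.17 m → arm 1.17 m, τ = 208.7 × 1.17 = 244.2 N·m counterclockwise.
Net moment of the loads = 1049 N·m counterclockwise.
The upward force F acts at the left end, arm 4.68 m, giving F × 4.68 clockwise.
Setting net torque to zero: F × 4.68 = 1049 → F = 1049 / 4.68 = 224 N.

F ≈ 224 N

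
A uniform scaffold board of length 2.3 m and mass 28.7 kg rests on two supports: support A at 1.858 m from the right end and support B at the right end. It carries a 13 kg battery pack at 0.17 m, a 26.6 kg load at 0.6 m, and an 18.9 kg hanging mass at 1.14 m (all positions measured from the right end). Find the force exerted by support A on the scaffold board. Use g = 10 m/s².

About support B:
Beam weight: 28.7 × 10 = 287 N down at 1.15 m → arm 1.15 m, τ = 287 × 1.15 = 330 N·m counterclockwise.
Battery pack: 13 × 10 = 130 N down at 0.17 m → arm 0.17 m, τ = 130 × 0.17 = 22.1 N·m counterclockwise.
Load: 26.6 × 10 = 266 N down at 0.6 m → arm 0.6 m, τ = 266 × 0.6 = 159.6 N·m counterclockwise.
Hanging mass: 18.9 × 10 = 189 N down at 1.14 m → arm 1.14 m, τ = 189 × 1.14 = 215.5 N·m counterclockwise.
Net load moment about support B = 727.2 N·m counterclockwise.
Reaction R at support A is upward at 1.858 m, arm 1.858 m → moment R × 1.858 clockwise.
For rotational equilibrium, R × 1.858 = 727.2, so R = 391 N.

R_A ≈ 391 N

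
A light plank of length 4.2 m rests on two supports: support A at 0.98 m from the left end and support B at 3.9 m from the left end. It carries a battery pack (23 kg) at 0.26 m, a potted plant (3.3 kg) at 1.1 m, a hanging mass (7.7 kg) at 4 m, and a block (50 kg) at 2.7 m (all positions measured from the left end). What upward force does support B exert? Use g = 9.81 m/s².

Sum moments about support A (its reaction then has zero moment arm).
Battery pack: 23 × 9.81 = 225.6 N down at 0.26 m → arm 0.72 m, τ = 225.6 × 0.72 = 162.4 N·m counterclockwise.
Potted plant: 3.3 × 9.81 = 32.37 N down at 1.1 m → arm 0.12 m, τ = 32.37 × 0.12 = 3.884 N·m clockwise.
Hanging mass: 7.7 × 9.81 = 75.54 N down at 4 m → arm 3.02 m, τ = 75.54 × 3.02 = 228.1 N·m clockwise.
Block: 50 × 9.81 = 490.5 N down at 2.7 m → arm 1.72 m, τ = 490.5 × 1.72 = 843.7 N·m clockwise.
Net load moment about support A = 913.3 N·m clockwise.
Reaction R at support B is upward at 3.9 m, arm 2.92 m → moment R × 2.92 counterclockwise.
Setting net torque to zero: R × 2.92 = 913.3 → R = 313 N.

R_B ≈ 313 N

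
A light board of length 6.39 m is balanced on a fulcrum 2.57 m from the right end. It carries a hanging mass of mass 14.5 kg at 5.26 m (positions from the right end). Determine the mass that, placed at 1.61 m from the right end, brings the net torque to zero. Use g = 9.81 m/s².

Choose the fulcrum (at 2.57 m from the right end) as the axis so the support reaction has zero arm there.
Hanging mass: 14.5 × 9.81 = 142.2 N down at 5.26 m → arm 2.69 m, τ = 142.2 × 2.69 = 382.5 N·m counterclockwise.
Net moment of known loads = 382.5 N·m counterclockwise.
An unknown mass m at 1.61 m has arm 0.96 m; its moment is m·g·0.96 clockwise.
For rotational equilibrium, m × 9.81 × 0.96 = 382.5, so m = 382.5 / (9.81 × 0.96) = 40.6 kg.

m ≈ 40.6 kg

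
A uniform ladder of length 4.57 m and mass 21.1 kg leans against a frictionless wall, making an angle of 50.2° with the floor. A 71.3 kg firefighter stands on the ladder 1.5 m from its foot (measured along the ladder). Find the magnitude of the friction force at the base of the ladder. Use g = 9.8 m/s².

Taking torques about the foot of the ladder:
Ladder weight 21.1×9.8 = 206.8 N acts at 2.285 m along the ladder; its horizontal arm is 2.285·cos50.2° = 1.463 m → τ = 302.5 N·m clockwise.
Firefighter: 71.3×9.8 = 698.7 N at 1.5 m → arm 0.9602 m → τ = 670.9 N·m clockwise.
Wall normal N acts horizontally at the top; its moment arm is the height L sinθ = 4.57·sin50.2° = 3.511 m, counterclockwise.
For rotational equilibrium, N × 3.511 = 973.4, so N = 277 N.
ΣFx = 0: friction at the foot balances the wall's push, so f = N_wall = 277 N.

f ≈ 277 N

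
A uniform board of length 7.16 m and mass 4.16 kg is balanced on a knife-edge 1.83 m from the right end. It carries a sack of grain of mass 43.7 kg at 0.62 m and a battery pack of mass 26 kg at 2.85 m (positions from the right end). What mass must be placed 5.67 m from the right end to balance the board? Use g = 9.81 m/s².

Take moments about the knife-edge (at 1.83 m from the right end).
Beam weight: 4.16 × 9.81 = 40.81 N down at 3.58 m → arm 1.75 m, τ = 40.81 × 1.75 = 71.42 N·m counterclockwise.
Sack of grain: 43.7 × 9.81 = 428.7 N down at 0.62 m → arm 1.21 m, τ = 428.7 × 1.21 = 518.7 N·m clockwise.
Battery pack: 26 × 9.81 = 255.1 N down at 2.85 m → arm 1.02 m, τ = 255.1 × 1.02 = 260.2 N·m counterclockwise.
Net moment of known loads = 187.1 N·m clockwise.
An unknown mass m at 5.67 m has arm 3.84 m; its moment is m·g·3.84 counterclockwise.
Στ = 0 ⇒ m × 9.81 × 3.84 = 187.1 ⇒ m = 187.1 / (9.81 × 3.84) = 4.97 kg.

m ≈ 4.97 kg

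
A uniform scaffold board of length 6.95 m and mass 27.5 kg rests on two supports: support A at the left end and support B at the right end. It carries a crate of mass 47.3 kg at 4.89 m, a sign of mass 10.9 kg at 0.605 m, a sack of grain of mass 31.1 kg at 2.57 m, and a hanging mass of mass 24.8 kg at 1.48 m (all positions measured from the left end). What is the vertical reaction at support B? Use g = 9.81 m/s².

R_B ≈ 635 N

Sum moments about support A (its reaction then has zero moment arm).
Beam weight: 27.5 × 9.81 = 269.8 N down at 3.475 m → arm 3.475 m, τ = 269.8 × 3.475 = 937.6 N·m clockwise.
Crate: 47.3 × 9.81 = 464 N down at 4.89 m → arm 4.89 m, τ = 464 × 4.89 = 2269 N·m clockwise.
Sign: 10.9 × 9.81 = 106.9 N down at 0.605 m → arm 0.605 m, τ = 106.9 × 0.605 = 64.67 N·m clockwise.
Sack of grain: 31.1 × 9.81 = 305.1 N down at 2.57 m → arm 2.57 m, τ = 305.1 × 2.57 = 784.1 N·m clockwise.
Hanging mass: 24.8 × 9.81 = 243.3 N down at 1.48 m → arm 1.48 m, τ = 243.3 × 1.48 = 360.1 N·m clockwise.
Net load moment about support A = 4415 N·m clockwise.
Reaction R at support B is upward at 6.95 m, arm 6.95 m → moment R × 6.95 counterclockwise.
Setting net torque to zero: R × 6.95 = 4415 → R = 635 N.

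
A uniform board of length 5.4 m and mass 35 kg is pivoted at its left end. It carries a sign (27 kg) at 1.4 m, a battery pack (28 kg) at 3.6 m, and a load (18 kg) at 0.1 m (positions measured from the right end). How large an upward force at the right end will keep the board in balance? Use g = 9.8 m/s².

Choose the left end as the axis so the unknown pivot reaction has zero arm there.
Beam weight: 35 × 9.8 = 343 N down at 2.7 m → arm 2.7 m, τ = 343 × 2.7 = 926.1 N·m clockwise.
Sign: 27 × 9.8 = 264.6 N down at 1.4 m → arm 4 m, τ = 264.6 × 4 = 1058 N·m clockwise.
Battery pack: 28 × 9.8 = 274.4 N down at 3.6 m → arm 1.8 m, τ = 274.4 × 1.8 = 493.9 N·m clockwise.
Load: 18 × 9.8 = 176.4 N down at 0.1 m → arm 5.3 m, τ = 176.4 × 5.3 = 934.9 N·m clockwise.
Net moment of the loads = 3413 N·m clockwise.
The upward force F acts at the right end, arm 5.4 m, giving F × 5.4 counterclockwise.
Στ = 0 ⇒ F × 5.4 = 3413 ⇒ F = 3413 / 5.4 = 632 N.

F ≈ 632 N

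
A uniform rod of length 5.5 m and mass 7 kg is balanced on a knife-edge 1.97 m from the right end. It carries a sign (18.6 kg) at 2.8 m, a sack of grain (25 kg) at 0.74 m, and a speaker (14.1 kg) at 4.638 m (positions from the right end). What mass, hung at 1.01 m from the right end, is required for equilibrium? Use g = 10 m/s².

Choose the knife-edge (at 1.97 m from the right end) as the axis so the support reaction has zero arm there.
Beam weight: 7 × 10 = 70 N down at 2.75 m → arm 0.78 m, τ = 70 × 0.78 = 54.6 N·m counterclockwise.
Sign: 18.6 × 10 = 186 N down at 2.8 m → arm 0.83 m, τ = 186 × 0.83 = 154.4 N·m counterclockwise.
Sack of grain: 25 × 10 = 250 N down at 0.74 m → arm 1.23 m, τ = 250 × 1.23 = 307.5 N·m clockwise.
Speaker: 14.1 × 10 = 141 N down at 4.638 m → arm 2.668 m, τ = 141 × 2.668 = 376.2 N·m counterclockwise.
Net moment of known loads = 277.7 N·m counterclockwise.
An unknown mass m at 1.01 m has arm 0.96 m; its moment is m·g·0.96 clockwise.
Setting net torque to zero: m × 10 × 0.96 = 277.7 → m = 277.7 / (10 × 0.96) = 28.9 kg.

m ≈ 28.9 kg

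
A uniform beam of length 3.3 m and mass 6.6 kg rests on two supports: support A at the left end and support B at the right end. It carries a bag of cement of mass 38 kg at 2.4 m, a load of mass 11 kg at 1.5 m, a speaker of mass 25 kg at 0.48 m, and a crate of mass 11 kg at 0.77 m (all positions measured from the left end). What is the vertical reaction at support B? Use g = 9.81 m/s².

R_B ≈ 413 N

Taking torques about support A:
Beam weight: 6.6 × 9.81 = 64.75 N down at 1.65 m → arm 1.65 m, τ = 64.75 × 1.65 = 106.8 N·m clockwise.
Bag of cement: 38 × 9.81 = 372.8 N down at 2.4 m → arm 2.4 m, τ = 372.8 × 2.4 = 894.7 N·m clockwise.
Load: 11 × 9.81 = 107.9 N down at 1.5 m → arm 1.5 m, τ = 107.9 × 1.5 = 161.9 N·m clockwise.
Speaker: 25 × 9.81 = 245.2 N down at 0.48 m → arm 0.48 m, τ = 245.2 × 0.48 = 117.7 N·m clockwise.
Crate: 11 × 9.81 = 107.9 N down at 0.77 m → arm 0.77 m, τ = 107.9 × 0.77 = 83.08 N·m clockwise.
Net load moment about support A = 1364 N·m clockwise.
Reaction R at support B is upward at 3.3 m, arm 3.3 m → moment R × 3.3 counterclockwise.
Setting net torque to zero: R × 3.3 = 1364 → R = 413 N.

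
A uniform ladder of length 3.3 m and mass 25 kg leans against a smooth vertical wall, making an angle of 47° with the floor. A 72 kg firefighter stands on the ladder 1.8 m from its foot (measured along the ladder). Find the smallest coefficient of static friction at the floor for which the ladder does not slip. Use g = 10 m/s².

Sum moments about the foot of the ladder (the floor normal and friction both act there and drop out).
Ladder weight 25×10 = 250 N acts at 1.65 m along the ladder; its horizontal arm is 1.65·cos47° = 1.125 m → τ = 281.2 N·m clockwise.
Firefighter: 72×10 = 720 N at 1.8 m → arm 1.228 m → τ = 884.2 N·m clockwise.
Wall normal N acts horizontally at the top; its moment arm is the height L sinθ = 3.3·sin47° = 2.413 m, counterclockwise.
Setting net torque to zero: N × 2.413 = 1165 → N = 482.8 N.
ΣFx = 0 ⇒ f = N_wall = 482.8 N. ΣFy = 0 ⇒ N_floor = 970 N.
μ_min = f / N_floor = 482.8 / 970 = 0.498.

μ_min ≈ 0.498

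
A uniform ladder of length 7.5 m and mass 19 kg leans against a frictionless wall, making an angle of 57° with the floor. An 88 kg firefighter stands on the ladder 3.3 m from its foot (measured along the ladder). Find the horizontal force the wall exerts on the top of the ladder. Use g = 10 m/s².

N_wall ≈ 313 N

Take moments about the foot of the ladder.
Ladder weight 19×10 = 190 N acts at 3.75 m along the ladder; its horizontal arm is 3.75·cos57° = 2.042 m → τ = 388 N·m clockwise.
Firefighter: 88×10 = 880 N at 3.3 m → arm 1.797 m → τ = 1581 N·m clockwise.
Wall normal N acts horizontally at the top; its moment arm is the height L sinθ = 7.5·sin57° = 6.29 m, counterclockwise.
Στ = 0 ⇒ N × 6.29 = 1969 ⇒ N = 313 N.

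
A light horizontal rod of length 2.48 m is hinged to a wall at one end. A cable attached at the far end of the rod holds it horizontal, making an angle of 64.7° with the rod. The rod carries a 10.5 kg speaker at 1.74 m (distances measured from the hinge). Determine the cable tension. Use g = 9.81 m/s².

T ≈ 79.9 N

Choose the hinge as the axis so the unknown hinge reaction has zero arm there.
Speaker: 10.5 × 9.81 = 103 N down at 1.74 m → arm 1.74 m, τ = 103 × 1.74 = 179.2 N·m clockwise.
Total clockwise load moment = 179.2 N·m.
The cable tension T acts at 2.48 m; only its component perpendicular to the rod, T sinθ, produces torque. sin 64.7° = 0.9041.
Setting net torque to zero: T × 2.48 × 0.9041 = 179.2 → T = 179.2 / 2.242 = 79.9 N.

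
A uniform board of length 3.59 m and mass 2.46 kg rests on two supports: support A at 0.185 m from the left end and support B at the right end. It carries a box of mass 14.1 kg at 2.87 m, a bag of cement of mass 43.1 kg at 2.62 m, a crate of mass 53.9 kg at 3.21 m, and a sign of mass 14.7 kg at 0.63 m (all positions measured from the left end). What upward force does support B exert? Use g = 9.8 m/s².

R_B ≈ 911 N

Sum moments about support A (its reaction then has zero moment arm).
Beam weight: 2.46 × 9.8 = 24.11 N down at 1.795 m → arm 1.61 m, τ = 24.11 × 1.61 = 38.82 N·m clockwise.
Box: 14.1 × 9.8 = 138.2 N down at 2.87 m → arm 2.685 m, τ = 138.2 × 2.685 = 371.1 N·m clockwise.
Bag of cement: 43.1 × 9.8 = 422.4 N down at 2.62 m → arm 2.435 m, τ = 422.4 × 2.435 = 1029 N·m clockwise.
Crate: 53.9 × 9.8 = 528.2 N down at 3.21 m → arm 3.025 m, τ = 528.2 × 3.025 = 1598 N·m clockwise.
Sign: 14.7 × 9.8 = 144.1 N down at 0.63 m → arm 0.445 m, τ = 144.1 × 0.445 = 64.12 N·m clockwise.
Net load moment about support A = 3101 N·m clockwise.
Reaction R at support B is upward at 3.59 m, arm 3.405 m → moment R × 3.405 counterclockwise.
Balancing moments: R × 3.405 = 3101, giving R = 911 N.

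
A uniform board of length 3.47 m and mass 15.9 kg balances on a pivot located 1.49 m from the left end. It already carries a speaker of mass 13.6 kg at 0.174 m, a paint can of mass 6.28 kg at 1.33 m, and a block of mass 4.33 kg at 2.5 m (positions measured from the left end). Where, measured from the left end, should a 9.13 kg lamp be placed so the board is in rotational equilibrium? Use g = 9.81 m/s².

Choose the pivot (at 1.49 m from the left end) as the axis so the support reaction has zero arm there.
Beam weight: 15.9 × 9.81 = 156 N down at 1.735 m → arm 0.245 m, τ = 156 × 0.245 = 38.22 N·m clockwise.
Speaker: 13.6 × 9.81 = 133.4 N down at 0.174 m → arm 1.316 m, τ = 133.4 × 1.316 = 175.6 N·m counterclockwise.
Paint can: 6.28 × 9.81 = 61.61 N down at 1.33 m → arm 0.16 m, τ = 61.61 × 0.16 = 9.858 N·m counterclockwise.
Block: 4.33 × 9.81 = 42.48 N down at 2.5 m → arm 1.01 m, τ = 42.48 × 1.01 = 42.9 N·m clockwise.
Net moment of existing loads = 104.3 N·m counterclockwise.
The lamp weighs 9.13 × 9.81 = 89.57 N and must supply an equal clockwise moment, so its lever arm about the pivot is 104.3 / 89.57 = 1.16 m.
That puts it at 1.49 + 1.16 = 2.65 m from the left end.

x ≈ 2.65 m from the left end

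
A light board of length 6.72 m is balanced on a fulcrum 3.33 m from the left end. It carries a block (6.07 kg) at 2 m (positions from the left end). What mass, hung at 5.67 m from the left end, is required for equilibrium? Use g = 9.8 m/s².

m ≈ 3.45 kg

Choose the fulcrum (at 3.33 m from the left end) as the axis so the support reaction has zero arm there.
Block: 6.07 × 9.8 = 59.49 N down at 2 m → arm 1.33 m, τ = 59.49 × 1.33 = 79.12 N·m counterclockwise.
Net moment of known loads = 79.12 N·m counterclockwise.
An unknown mass m at 5.67 m has arm 2.34 m; its moment is m·g·2.34 clockwise.
Setting net torque to zero: m × 9.8 × 2.34 = 79.12 → m = 79.12 / (9.8 × 2.34) = 3.45 kg.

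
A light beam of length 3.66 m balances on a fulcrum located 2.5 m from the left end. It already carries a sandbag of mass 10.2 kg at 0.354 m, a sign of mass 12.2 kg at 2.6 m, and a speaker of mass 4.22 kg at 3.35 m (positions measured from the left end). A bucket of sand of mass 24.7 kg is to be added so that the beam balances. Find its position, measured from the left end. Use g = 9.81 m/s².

x ≈ 3.19 m from the left end

About the fulcrum (at 2.5 m from the left end):
Sandbag: 10.2 × 9.81 = 100.1 N down at 0.354 m → arm 2.146 m, τ = 100.1 × 2.146 = 214.8 N·m counterclockwise.
Sign: 12.2 × 9.81 = 119.7 N down at 2.6 m → arm 0.1 m, τ = 119.7 × 0.1 = 11.97 N·m clockwise.
Speaker: 4.22 × 9.81 = 41.4 N down at 3.35 m → arm 0.85 m, τ = 41.4 × 0.85 = 35.19 N·m clockwise.
Net moment of existing loads = 167.6 N·m counterclockwise.
The bucket of sand weighs 24.7 × 9.81 = 242.3 N and must supply an equal clockwise moment, so its lever arm about the fulcrum is 167.6 / 242.3 = 0.692 m.
That puts it at 2.5 + 0.692 = 3.19 m from the left end.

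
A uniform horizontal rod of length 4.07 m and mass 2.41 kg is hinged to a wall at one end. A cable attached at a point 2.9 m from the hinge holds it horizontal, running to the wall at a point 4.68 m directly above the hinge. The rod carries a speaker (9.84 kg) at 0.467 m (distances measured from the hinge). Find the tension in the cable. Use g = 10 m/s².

Take moments about the hinge.
Beam weight: 2.41 × 10 = 24.1 N down at 2.035 m → arm 2.035 m, τ = 24.1 × 2.035 = 49.04 N·m clockwise.
Speaker: 9.84 × 10 = 98.4 N down at 0.467 m → arm 0.467 m, τ = 98.4 × 0.467 = 45.95 N·m clockwise.
Total clockwise load moment = 94.99 N·m.
The cable tension T acts at 2.9 m; only its component perpendicular to the rod, T sinθ, produces torque. sinθ = h/√(h²+d²) = 4.68/√(4.68²+2.9²) = 0.85.
For rotational equilibrium, T × 2.9 × 0.85 = 94.99, so T = 94.99 / 2.465 = 38.5 N.

T ≈ 38.5 N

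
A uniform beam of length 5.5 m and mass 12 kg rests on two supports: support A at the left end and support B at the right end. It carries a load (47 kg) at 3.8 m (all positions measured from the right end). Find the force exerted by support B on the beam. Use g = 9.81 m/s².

R_B ≈ 201 N

Taking torques about support A:
Beam weight: 12 × 9.81 = 117.7 N down at 2.75 m → arm 2.75 m, τ = 117.7 × 2.75 = 323.7 N·m clockwise.
Load: 47 × 9.81 = 461.1 N down at 3.8 m → arm 1.7 m, τ = 461.1 × 1.7 = 783.9 N·m clockwise.
Net load moment about support A = 1108 N·m clockwise.
Reaction R at support B is upward at 0 m, arm 5.5 m → moment R × 5.5 counterclockwise.
Balancing moments: R × 5.5 = 1108, giving R = 201 N.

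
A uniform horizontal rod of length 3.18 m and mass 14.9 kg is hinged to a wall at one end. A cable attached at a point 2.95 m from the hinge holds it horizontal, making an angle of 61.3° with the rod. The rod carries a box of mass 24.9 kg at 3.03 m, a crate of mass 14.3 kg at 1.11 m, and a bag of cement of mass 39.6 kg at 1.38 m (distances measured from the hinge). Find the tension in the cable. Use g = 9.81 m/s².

T ≈ 643 N

Choose the hinge as the axis so the unknown hinge reaction has zero arm there.
Beam weight: 14.9 × 9.81 = 146.2 N down at 1.59 m → arm 1.59 m, τ = 146.2 × 1.59 = 232.5 N·m clockwise.
Box: 24.9 × 9.81 = 244.3 N down at 3.03 m → arm 3.03 m, τ = 244.3 × 3.03 = 740.2 N·m clockwise.
Crate: 14.3 × 9.81 = 140.3 N down at 1.11 m → arm 1.11 m, τ = 140.3 × 1.11 = 155.7 N·m clockwise.
Bag of cement: 39.6 × 9.81 = 388.5 N down at 1.38 m → arm 1.38 m, τ = 388.5 × 1.38 = 536.1 N·m clockwise.
Total clockwise load moment = 1664 N·m.
The cable tension T acts at 2.95 m; only its component perpendicular to the rod, T sinθ, produces torque. sin 61.3° = 0.8771.
For rotational equilibrium, T × 2.95 × 0.8771 = 1664, so T = 1664 / 2.587 = 643 N.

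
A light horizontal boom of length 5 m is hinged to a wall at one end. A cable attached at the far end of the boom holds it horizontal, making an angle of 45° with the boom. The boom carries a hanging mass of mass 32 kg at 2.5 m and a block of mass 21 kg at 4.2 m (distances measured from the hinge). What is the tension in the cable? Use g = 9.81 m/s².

Sum moments about the hinge (the unknown hinge reaction has zero arm there).
Hanging mass: 32 × 9.81 = 313.9 N down at 2.5 m → arm 2.5 m, τ = 313.9 × 2.5 = 784.8 N·m clockwise.
Block: 21 × 9.81 = 206 N down at 4.2 m → arm 4.2 m, τ = 206 × 4.2 = 865.2 N·m clockwise.
Total clockwise load moment = 1650 N·m.
The cable tension T acts at 5 m; only its component perpendicular to the boom, T sinθ, produces torque. sin 45° = 0.7071.
Balancing moments: T × 5 × 0.7071 = 1650, giving T = 1650 / 3.535 = 467 N.

T ≈ 467 N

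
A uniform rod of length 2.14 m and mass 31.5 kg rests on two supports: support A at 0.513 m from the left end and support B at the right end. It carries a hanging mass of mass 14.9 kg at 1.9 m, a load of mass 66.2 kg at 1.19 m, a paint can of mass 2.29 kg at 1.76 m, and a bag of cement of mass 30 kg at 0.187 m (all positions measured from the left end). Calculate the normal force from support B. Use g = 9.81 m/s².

R_B ≈ 459 N

Take moments about support A.
Beam weight: 31.5 × 9.81 = 309 N down at 1.07 m → arm 0.557 m, τ = 309 × 0.557 = 172.1 N·m clockwise.
Hanging mass: 14.9 × 9.81 = 146.2 N down at 1.9 m → arm 1.387 m, τ = 146.2 × 1.387 = 202.8 N·m clockwise.
Load: 66.2 × 9.81 = 649.4 N down at 1.19 m → arm 0.677 m, τ = 649.4 × 0.677 = 439.6 N·m clockwise.
Paint can: 2.29 × 9.81 = 22.46 N down at 1.76 m → arm 1.247 m, τ = 22.46 × 1.247 = 28.01 N·m clockwise.
Bag of cement: 30 × 9.81 = 294.3 N down at 0.187 m → arm 0.326 m, τ = 294.3 × 0.326 = 95.94 N·m counterclockwise.
Net load moment about support A = 746.6 N·m clockwise.
Reaction R at support B is upward at 2.14 m, arm 1.627 m → moment R × 1.627 counterclockwise.
For rotational equilibrium, R × 1.627 = 746.6, so R = 459 N.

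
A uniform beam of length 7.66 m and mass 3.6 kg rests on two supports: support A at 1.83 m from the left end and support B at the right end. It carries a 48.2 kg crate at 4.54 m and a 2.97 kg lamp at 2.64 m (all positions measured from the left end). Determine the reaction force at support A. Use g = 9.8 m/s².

Sum moments about support B (its reaction then has zero moment arm).
Beam weight: 3.6 × 9.8 = 35.28 N down at 3.83 m → arm 3.83 m, τ = 35.28 × 3.83 = 135.1 N·m counterclockwise.
Crate: 48.2 × 9.8 = 472.4 N down at 4.54 m → arm 3.12 m, τ = 472.4 × 3.12 = 1474 N·m counterclockwise.
Lamp: 2.97 × 9.8 = 29.11 N down at 2.64 m → arm 5.02 m, τ = 29.11 × 5.02 = 146.1 N·m counterclockwise.
Net load moment about support B = 1755 N·m counterclockwise.
Reaction R at support A is upward at 1.83 m, arm 5.83 m → moment R × 5.83 clockwise.
Setting net torque to zero: R × 5.83 = 1755 → R = 301 N.

R_A ≈ 301 N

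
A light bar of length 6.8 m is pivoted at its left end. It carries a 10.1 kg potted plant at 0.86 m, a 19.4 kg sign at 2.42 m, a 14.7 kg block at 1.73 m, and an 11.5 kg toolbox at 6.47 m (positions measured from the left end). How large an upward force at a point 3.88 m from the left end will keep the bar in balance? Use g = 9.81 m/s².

About the left end:
Potted plant: 10.1 × 9.81 = 99.08 N down at 0.86 m → arm 0.86 m, τ = 99.08 × 0.86 = 85.21 N·m clockwise.
Sign: 19.4 × 9.81 = 190.3 N down at 2.42 m → arm 2.42 m, τ = 190.3 × 2.42 = 460.5 N·m clockwise.
Block: 14.7 × 9.81 = 144.2 N down at 1.73 m → arm 1.73 m, τ = 144.2 × 1.73 = 249.5 N·m clockwise.
Toolbox: 11.5 × 9.81 = 112.8 N down at 6.47 m → arm 6.47 m, τ = 112.8 × 6.47 = 729.8 N·m clockwise.
Net moment of the loads = 1525 N·m clockwise.
The upward force F acts at a point 3.88 m from the left end, arm 3.88 m, giving F × 3.88 counterclockwise.
Balancing moments: F × 3.88 = 1525, giving F = 1525 / 3.88 = 393 N.

F ≈ 393 N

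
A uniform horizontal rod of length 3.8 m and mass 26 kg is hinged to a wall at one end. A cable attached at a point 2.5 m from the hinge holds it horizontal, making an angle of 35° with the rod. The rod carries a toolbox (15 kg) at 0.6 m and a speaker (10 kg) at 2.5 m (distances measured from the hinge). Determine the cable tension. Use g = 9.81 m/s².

Sum moments about the hinge (the unknown hinge reaction has zero arm there).
Beam weight: 26 × 9.81 = 255.1 N down at 1.9 m → arm 1.9 m, τ = 255.1 × 1.9 = 484.7 N·m clockwise.
Toolbox: 15 × 9.81 = 147.2 N down at 0.6 m → arm 0.6 m, τ = 147.2 × 0.6 = 88.32 N·m clockwise.
Speaker: 10 × 9.81 = 98.1 N down at 2.5 m → arm 2.5 m, τ = 98.1 × 2.5 = 245.2 N·m clockwise.
Total clockwise load moment = 818.2 N·m.
The cable tension T acts at 2.5 m; only its component perpendicular to the rod, T sinθ, produces torque. sin 35° = 0.5736.
Στ = 0 ⇒ T × 2.5 × 0.5736 = 818.2 ⇒ T = 818.2 / 1.434 = 571 N.

T ≈ 571 N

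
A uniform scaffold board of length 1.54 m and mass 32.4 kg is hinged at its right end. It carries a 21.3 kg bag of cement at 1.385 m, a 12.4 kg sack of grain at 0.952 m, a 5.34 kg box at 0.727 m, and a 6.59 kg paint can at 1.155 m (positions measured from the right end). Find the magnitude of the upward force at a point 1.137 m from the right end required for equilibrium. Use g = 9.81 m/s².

About the right end:
Beam weight: 32.4 × 9.81 = 317.8 N down at 0.77 m → arm 0.77 m, τ = 317.8 × 0.77 = 244.7 N·m counterclockwise.
Bag of cement: 21.3 × 9.81 = 209 N down at 1.385 m → arm 1.385 m, τ = 209 × 1.385 = 289.5 N·m counterclockwise.
Sack of grain: 12.4 × 9.81 = 121.6 N down at 0.952 m → arm 0.952 m, τ = 121.6 × 0.952 = 115.8 N·m counterclockwise.
Box: 5.34 × 9.81 = 52.39 N down at 0.727 m → arm 0.727 m, τ = 52.39 × 0.727 = 38.09 N·m counterclockwise.
Paint can: 6.59 × 9.81 = 64.65 N down at 1.155 m → arm 1.155 m, τ = 64.65 × 1.155 = 74.67 N·m counterclockwise.
Net moment of the loads = 762.8 N·m counterclockwise.
The upward force F acts at a point 1.137 m from the right end, arm 1.137 m, giving F × 1.137 clockwise.
Setting net torque to zero: F × 1.137 = 762.8 → F = 762.8 / 1.137 = 671 N.

F ≈ 671 N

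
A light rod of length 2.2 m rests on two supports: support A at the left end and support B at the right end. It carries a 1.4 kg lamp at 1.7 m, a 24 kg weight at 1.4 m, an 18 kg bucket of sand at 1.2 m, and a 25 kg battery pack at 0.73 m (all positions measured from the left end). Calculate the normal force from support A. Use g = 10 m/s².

R_A ≈ 339 N

About support B:
Lamp: 1.4 × 10 = 14 N down at 1.7 m → arm 0.5 m, τ = 14 × 0.5 = 7 N·m counterclockwise.
Weight: 24 × 10 = 240 N down at 1.4 m → arm 0.8 m, τ = 240 × 0.8 = 192 N·m counterclockwise.
Bucket of sand: 18 × 10 = 180 N down at 1.2 m → arm 1 m, τ = 180 × 1 = 180 N·m counterclockwise.
Battery pack: 25 × 10 = 250 N down at 0.73 m → arm 1.47 m, τ = 250 × 1.47 = 367.5 N·m counterclockwise.
Net load moment about support B = 746.5 N·m counterclockwise.
Reaction R at support A is upward at 0 m, arm 2.2 m → moment R × 2.2 clockwise.
Setting net torque to zero: R × 2.2 = 746.5 → R = 339 N.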